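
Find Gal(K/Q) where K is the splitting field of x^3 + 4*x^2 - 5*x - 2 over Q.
Gal(K/Q) = S_3 (symmetric group of order 6)

Compute the discriminant of x^3 + (4)*x^2 + (-5)*x + (-2): Δ = 2024. Since Δ is not a rational square, the Galois group is not contained in A_3; it must be the full S_3 (irreducibility of the cubic rules out anything smaller).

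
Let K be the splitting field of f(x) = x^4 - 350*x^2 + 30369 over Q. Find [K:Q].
[K:Q] = 4

f factors as (x^2 - 159)(x^2 - 191); the splitting field is K = Q(sqrt(159), sqrt(191)). Since 159, 191, and 30369 are all non-squares in Q, the three subfields Q(sqrt(159)), Q(sqrt(191)), Q(sqrt(30369)) are distinct degree-2 extensions, so [K:Q] = 4 (Klein four Galois group).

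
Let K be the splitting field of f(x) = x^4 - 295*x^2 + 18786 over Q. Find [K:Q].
[K:Q] = 4

f factors as (x^2 - 93)(x^2 - 202); the splitting field is K = Q(sqrt(93), sqrt(202)). Since 93, 202, and 18786 are all non-squares in Q, the three subfields Q(sqrt(93)), Q(sqrt(202)), Q(sqrt(18786)) are distinct degree-2 extensions, so [K:Q] = 4 (Klein four Galois group).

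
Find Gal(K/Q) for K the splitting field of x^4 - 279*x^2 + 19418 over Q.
Gal(K/Q) = V_4 (Klein four-group, Z/2Z × Z/2Z)

f factors as (x^2 - 133)(x^2 - 146), so the splitting field is K = Q(sqrt(133), sqrt(146)). The elements 133, 146, 19418 are all non-squares in Q, so sqrt(133) and sqrt(146) generate independent quadratic extensions. Thus [K:Q] = 4 and Gal(K/Q) is generated by the two order-2 automorphisms sqrt(133) ↦ -sqrt(133) and sqrt(146) ↦ -sqrt(146), giving V_4.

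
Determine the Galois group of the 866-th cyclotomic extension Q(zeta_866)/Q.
|Gal(Q(zeta_866)/Q)| = phi(866) = 432; group ≅ (Z/866Z)^* ≅ Z/432Z

The n-th cyclotomic polynomial Φ_866(x) is the minimal polynomial of zeta_866 over Q and has degree phi(866) = 432. So Q(zeta_866) is a degree-432 Galois extension with Galois group (Z/866Z)^*. By CRT, (Z/866Z)^* ≅ (Z/2Z)^* × (Z/433Z)^*. Each prime-power unit group is (Z/2Z)^* ≅ trivial group (order 1); (Z/433Z)^* ≅ Z/432Z. Hence Gal(Q(zeta_866)/Q) ≅ Z/432Z.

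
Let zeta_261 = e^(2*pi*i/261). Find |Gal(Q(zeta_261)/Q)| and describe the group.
|Gal(Q(zeta_261)/Q)| = phi(261) = 168; group ≅ (Z/261Z)^* ≅ Z/6Z × Z/28Z

The n-th cyclotomic polynomial Φ_261(x) is the minimal polynomial of zeta_261 over Q and has degree phi(261) = 168. So Q(zeta_261) is a degree-168 Galois extension with Galois group (Z/261Z)^*. By CRT, (Z/261Z)^* ≅ (Z/9Z)^* × (Z/29Z)^*. Each prime-power unit group is (Z/9Z)^* ≅ Z/6Z; (Z/29Z)^* ≅ Z/28Z. Hence Gal(Q(zeta_261)/Q) ≅ Z/6Z × Z/28Z.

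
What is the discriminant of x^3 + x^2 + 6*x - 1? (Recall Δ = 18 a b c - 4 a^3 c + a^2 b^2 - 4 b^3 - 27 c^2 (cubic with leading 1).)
Δ = -959

For x^3 + a x^2 + b x + c the discriminant is Δ = 18 a b c - 4 a^3 c + a^2 b^2 - 4 b^3 - 27 c^2.
Plug a = 1, b = 6, c = -1:
  18*(1)*(6)*(-1) - 4*(1)^3*(-1) + (1)^2*(6)^2 - 4*(6)^3 - 27*(-1)^2
  = -108 + (4) + 36 + (-864) + (-27)
  = -959.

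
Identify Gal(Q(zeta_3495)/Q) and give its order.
|Gal(Q(zeta_3495)/Q)| = phi(3495) = 1856; group ≅ (Z/3495Z)^* ≅ Z/2Z × Z/4Z × Z/232Z

The n-th cyclotomic polynomial Φ_3495(x) is the minimal polynomial of zeta_3495 over Q and has degree phi(3495) = 1856. So Q(zeta_3495) is a degree-1856 Galois extension with Galois group (Z/3495Z)^*. By CRT, (Z/3495Z)^* ≅ (Z/3Z)^* × (Z/5Z)^* × (Z/233Z)^*. Each prime-power unit group is (Z/3Z)^* ≅ Z/2Z; (Z/5Z)^* ≅ Z/4Z; (Z/233Z)^* ≅ Z/232Z. Hence Gal(Q(zeta_3495)/Q) ≅ Z/2Z × Z/4Z × Z/232Z.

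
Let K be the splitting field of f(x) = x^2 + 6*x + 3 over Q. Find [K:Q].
[K:Q] = 2

The discriminant of x^2 + (6)*x + (3) is b^2 - 4c = 36 - (12) = 24. Since 24 is not a perfect square in Q, the polynomial is irreducible over Q. Its two roots generate a degree-2 extension, so [K:Q] = 2.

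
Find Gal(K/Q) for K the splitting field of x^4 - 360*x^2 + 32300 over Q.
Gal(K/Q) = V_4 (Klein four-group, Z/2Z × Z/2Z)

f factors as (x^2 - 190)(x^2 - 170), so the splitting field is K = Q(sqrt(190), sqrt(170)). The elements 190, 170, 32300 are all non-squares in Q, so sqrt(190) and sqrt(170) generate independent quadratic extensions. Thus [K:Q] = 4 and Gal(K/Q) is generated by the two order-2 automorphisms sqrt(190) ↦ -sqrt(190) and sqrt(170) ↦ -sqrt(170), giving V_4.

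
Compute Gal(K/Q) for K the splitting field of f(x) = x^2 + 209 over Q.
Gal(K/Q) = Z/2Z (cyclic of order 2)

x^2 + 209 is irreducible over Q since -209 is not a rational square. The splitting field Q(sqrt(-209)) has degree 2 over Q, and its unique nontrivial automorphism is sqrt(-209) ↦ -sqrt(-209). Hence Gal(Q(sqrt(-209))/Q) = Z/2Z.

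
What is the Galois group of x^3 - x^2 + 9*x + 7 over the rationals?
Gal(K/Q) = S_3 (symmetric group of order 6)

Compute the discriminant of x^3 + (-1)*x^2 + (9)*x + (7): Δ = -5264. Since Δ is not a rational square, the Galois group is not contained in A_3; it must be the full S_3 (irreducibility of the cubic rules out anything smaller).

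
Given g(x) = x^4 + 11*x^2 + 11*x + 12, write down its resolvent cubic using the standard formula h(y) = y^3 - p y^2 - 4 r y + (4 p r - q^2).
h(y) = y^3 - 11*y^2 - 48*y + 407

Identify coefficients: p = 11, q = 11, r = 12.
Plug into h(y) = y^3 - p y^2 - 4 r y + (4 p r - q^2):
  h(y) = y^3 - (11) y^2 - 4*(12) y + (4*(11)*(12) - (11)^2)
       = y^3 + (-11) y^2 + (-48) y + (407).
Simplifying: h(y) = y^3 - 11*y^2 - 48*y + 407.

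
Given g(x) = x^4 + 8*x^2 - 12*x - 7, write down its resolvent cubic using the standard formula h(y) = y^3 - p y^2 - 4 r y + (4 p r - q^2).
h(y) = y^3 - 8*y^2 + 28*y - 368

Identify coefficients: p = 8, q = -12, r = -7.
Plug into h(y) = y^3 - p y^2 - 4 r y + (4 p r - q^2):
  h(y) = y^3 - (8) y^2 - 4*(-7) y + (4*(8)*(-7) - (-12)^2)
       = y^3 + (-8) y^2 + (28) y + (-368).
Simplifying: h(y) = y^3 - 8*y^2 + 28*y - 368.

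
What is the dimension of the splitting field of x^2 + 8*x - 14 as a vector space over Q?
[K:Q] = 2

The discriminant of x^2 + (8)*x + (-14) is b^2 - 4c = 64 - (-56) = 120. Since 120 is not a perfect square in Q, the polynomial is irreducible over Q. Its two roots generate a degree-2 extension, so [K:Q] = 2.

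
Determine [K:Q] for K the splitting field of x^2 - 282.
[K:Q] = 2

The polynomial x^2 - 282 is irreducible over Q since 282 is not a perfect square. Its splitting field is Q(sqrt(282)), which has degree 2 over Q.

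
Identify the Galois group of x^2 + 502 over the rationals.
Gal(K/Q) = Z/2Z (cyclic of order 2)

x^2 + 502 is irreducible over Q since -502 is not a rational square. The splitting field Q(sqrt(-502)) has degree 2 over Q, and its unique nontrivial automorphism is sqrt(-502) ↦ -sqrt(-502). Hence Gal(Q(sqrt(-502))/Q) = Z/2Z.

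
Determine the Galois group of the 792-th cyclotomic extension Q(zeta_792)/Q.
|Gal(Q(zeta_792)/Q)| = phi(792) = 240; group ≅ (Z/792Z)^* ≅ Z/2Z × Z/2Z × Z/6Z × Z/10Z

The n-th cyclotomic polynomial Φ_792(x) is the minimal polynomial of zeta_792 over Q and has degree phi(792) = 240. So Q(zeta_792) is a degree-240 Galois extension with Galois group (Z/792Z)^*. By CRT, (Z/792Z)^* ≅ (Z/8Z)^* × (Z/9Z)^* × (Z/11Z)^*. Each prime-power unit group is (Z/8Z)^* ≅ Z/2Z × Z/2Z; (Z/9Z)^* ≅ Z/6Z; (Z/11Z)^* ≅ Z/10Z. Hence Gal(Q(zeta_792)/Q) ≅ Z/2Z × Z/2Z × Z/6Z × Z/10Z.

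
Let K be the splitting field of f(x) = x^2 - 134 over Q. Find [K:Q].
[K:Q] = 2

The polynomial x^2 - 134 is irreducible over Q since 134 is not a perfect square. Its splitting field is Q(sqrt(134)), which has degree 2 over Q.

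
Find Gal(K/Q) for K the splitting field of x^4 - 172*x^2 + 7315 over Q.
Gal(K/Q) = V_4 (Klein four-group, Z/2Z × Z/2Z)

f factors as (x^2 - 95)(x^2 - 77), so the splitting field is K = Q(sqrt(95), sqrt(77)). The elements 95, 77, 7315 are all non-squares in Q, so sqrt(95) and sqrt(77) generate independent quadratic extensions. Thus [K:Q] = 4 and Gal(K/Q) is generated by the two order-2 automorphisms sqrt(95) ↦ -sqrt(95) and sqrt(77) ↦ -sqrt(77), giving V_4.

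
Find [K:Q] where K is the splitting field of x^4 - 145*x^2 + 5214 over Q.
[K:Q] = 4

f factors as (x^2 - 66)(x^2 - 79); the splitting field is K = Q(sqrt(66), sqrt(79)). Since 66, 79, and 5214 are all non-squares in Q, the three subfields Q(sqrt(66)), Q(sqrt(79)), Q(sqrt(5214)) are distinct degree-2 extensions, so [K:Q] = 4 (Klein four Galois group).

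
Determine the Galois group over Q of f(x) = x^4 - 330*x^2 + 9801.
Gal(K/Q) = Z/2Z (cyclic of order 2)

f factors as (x^2 - 297)(x^2 - 33), so the splitting field is K = Q(sqrt(297), sqrt(33)). The squarefree part of 297 is 33 and the squarefree part of 33 is also 33, so sqrt(297) and sqrt(33) are both rational multiples of sqrt(33). Hence Q(sqrt(297)) = Q(sqrt(33)) = Q(sqrt(33)), and the splitting field collapses to a single degree-2 extension with Galois group Z/2Z.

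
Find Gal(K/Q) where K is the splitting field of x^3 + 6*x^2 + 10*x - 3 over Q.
Gal(K/Q) = S_3 (symmetric group of order 6)

Compute the discriminant of x^3 + (6)*x^2 + (10)*x + (-3): Δ = -1291. Since Δ is not a rational square, the Galois group is not contained in A_3; it must be the full S_3 (irreducibility of the cubic rules out anything smaller).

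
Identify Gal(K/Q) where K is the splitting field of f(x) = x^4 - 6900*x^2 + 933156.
Gal(K/Q) = Z/2Z (cyclic of order 2)

f factors as (x^2 - 6762)(x^2 - 138), so the splitting field is K = Q(sqrt(6762), sqrt(138)). The squarefree part of 6762 is 138 and the squarefree part of 138 is also 138, so sqrt(6762) and sqrt(138) are both rational multiples of sqrt(138). Hence Q(sqrt(6762)) = Q(sqrt(138)) = Q(sqrt(138)), and the splitting field collapses to a single degree-2 extension with Galois group Z/2Z.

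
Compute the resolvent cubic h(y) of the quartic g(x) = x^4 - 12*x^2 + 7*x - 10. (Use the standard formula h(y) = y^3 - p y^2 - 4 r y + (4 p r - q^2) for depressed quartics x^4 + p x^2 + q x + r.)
h(y) = y^3 + 12*y^2 + 40*y + 431

Identify coefficients: p = -12, q = 7, r = -10.
Plug into h(y) = y^3 - p y^2 - 4 r y + (4 p r - q^2):
  h(y) = y^3 - (-12) y^2 - 4*(-10) y + (4*(-12)*(-10) - (7)^2)
       = y^3 + (12) y^2 + (40) y + (431).
Simplifying: h(y) = y^3 + 12*y^2 + 40*y + 431.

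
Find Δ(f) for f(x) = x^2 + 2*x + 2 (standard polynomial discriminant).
Δ = -4

For a quadratic a x^2 + b x + c the discriminant is Δ = b^2 - 4ac = (2)^2 - 4*(1)*(2) = 4 - (8) = -4.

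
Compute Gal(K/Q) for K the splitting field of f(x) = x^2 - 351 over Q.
Gal(K/Q) = Z/2Z (cyclic of order 2)

x^2 - 351 is irreducible over Q since 351 is not a rational square. The splitting field Q(sqrt(351)) has degree 2 over Q, and its unique nontrivial automorphism is sqrt(351) ↦ -sqrt(351). Hence Gal(Q(sqrt(351))/Q) = Z/2Z.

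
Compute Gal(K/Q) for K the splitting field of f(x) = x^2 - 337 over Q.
Gal(K/Q) = Z/2Z (cyclic of order 2)

x^2 - 337 is irreducible over Q since 337 is not a rational square. The splitting field Q(sqrt(337)) has degree 2 over Q, and its unique nontrivial automorphism is sqrt(337) ↦ -sqrt(337). Hence Gal(Q(sqrt(337))/Q) = Z/2Z.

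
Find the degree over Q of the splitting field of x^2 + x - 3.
[K:Q] = 2

The discriminant of x^2 + (1)*x + (-3) is b^2 - 4c = 1 - (-12) = 13. Since 13 is not a perfect square in Q, the polynomial is irreducible over Q. Its two roots generate a degree-2 extension, so [K:Q] = 2.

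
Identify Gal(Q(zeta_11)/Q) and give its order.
|Gal(Q(zeta_11)/Q)| = phi(11) = 10; group ≅ (Z/11Z)^* ≅ Z/10Z

The n-th cyclotomic polynomial Φ_11(x) is the minimal polynomial of zeta_11 over Q and has degree phi(11) = 10. So Q(zeta_11) is a degree-10 Galois extension with Galois group (Z/11Z)^*. (Z/11Z)^* is cyclic since 11 is an odd prime power (or 4). Hence Gal(Q(zeta_11)/Q) ≅ Z/10Z.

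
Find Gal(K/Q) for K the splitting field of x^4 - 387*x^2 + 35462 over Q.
Gal(K/Q) = V_4 (Klein four-group, Z/2Z × Z/2Z)

f factors as (x^2 - 238)(x^2 - 149), so the splitting field is K = Q(sqrt(238), sqrt(149)). The elements 238, 149, 35462 are all non-squares in Q, so sqrt(238) and sqrt(149) generate independent quadratic extensions. Thus [K:Q] = 4 and Gal(K/Q) is generated by the two order-2 automorphisms sqrt(238) ↦ -sqrt(238) and sqrt(149) ↦ -sqrt(149), giving V_4.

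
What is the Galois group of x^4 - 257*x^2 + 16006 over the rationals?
Gal(K/Q) = V_4 (Klein four-group, Z/2Z × Z/2Z)

f factors as (x^2 - 106)(x^2 - 151), so the splitting field is K = Q(sqrt(106), sqrt(151)). The elements 106, 151, 16006 are all non-squares in Q, so sqrt(106) and sqrt(151) generate independent quadratic extensions. Thus [K:Q] = 4 and Gal(K/Q) is generated by the two order-2 automorphisms sqrt(106) ↦ -sqrt(106) and sqrt(151) ↦ -sqrt(151), giving V_4.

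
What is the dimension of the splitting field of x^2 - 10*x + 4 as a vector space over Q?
[K:Q] = 2

The discriminant of x^2 + (-10)*x + (4) is b^2 - 4c = 100 - (16) = 84. Since 84 is not a perfect square in Q, the polynomial is irreducible over Q. Its two roots generate a degree-2 extension, so [K:Q] = 2.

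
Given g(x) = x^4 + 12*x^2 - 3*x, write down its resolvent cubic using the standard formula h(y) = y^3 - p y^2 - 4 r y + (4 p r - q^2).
h(y) = y^3 - 12*y^2 - 9

Identify coefficients: p = 12, q = -3, r = 0.
Plug into h(y) = y^3 - p y^2 - 4 r y + (4 p r - q^2):
  h(y) = y^3 - (12) y^2 - 4*(0) y + (4*(12)*(0) - (-3)^2)
       = y^3 + (-12) y^2 + (0) y + (-9).
Simplifying: h(y) = y^3 - 12*y^2 - 9.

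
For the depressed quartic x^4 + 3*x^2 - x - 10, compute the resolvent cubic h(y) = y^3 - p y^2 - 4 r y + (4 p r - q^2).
h(y) = y^3 - 3*y^2 + 40*y - 121

Identify coefficients: p = 3, q = -1, r = -10.
Plug into h(y) = y^3 - p y^2 - 4 r y + (4 p r - q^2):
  h(y) = y^3 - (3) y^2 - 4*(-10) y + (4*(3)*(-10) - (-1)^2)
       = y^3 + (-3) y^2 + (40) y + (-121).
Simplifying: h(y) = y^3 - 3*y^2 + 40*y - 121.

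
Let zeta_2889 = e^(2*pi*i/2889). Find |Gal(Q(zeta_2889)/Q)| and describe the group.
|Gal(Q(zeta_2889)/Q)| = phi(2889) = 1908; group ≅ (Z/2889Z)^* ≅ Z/18Z × Z/106Z

The n-th cyclotomic polynomial Φ_2889(x) is the minimal polynomial of zeta_2889 over Q and has degree phi(2889) = 1908. So Q(zeta_2889) is a degree-1908 Galois extension with Galois group (Z/2889Z)^*. By CRT, (Z/2889Z)^* ≅ (Z/27Z)^* × (Z/107Z)^*. Each prime-power unit group is (Z/27Z)^* ≅ Z/18Z; (Z/107Z)^* ≅ Z/106Z. Hence Gal(Q(zeta_2889)/Q) ≅ Z/18Z × Z/106Z.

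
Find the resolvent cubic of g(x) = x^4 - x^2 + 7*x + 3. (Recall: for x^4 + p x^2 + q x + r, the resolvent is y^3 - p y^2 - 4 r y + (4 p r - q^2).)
h(y) = y^3 + y^2 - 12*y - 61

Identify coefficients: p = -1, q = 7, r = 3.
Plug into h(y) = y^3 - p y^2 - 4 r y + (4 p r - q^2):
  h(y) = y^3 - (-1) y^2 - 4*(3) y + (4*(-1)*(3) - (7)^2)
       = y^3 + (1) y^2 + (-12) y + (-61).
Simplifying: h(y) = y^3 + y^2 - 12*y - 61.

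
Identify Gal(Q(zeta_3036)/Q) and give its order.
|Gal(Q(zeta_3036)/Q)| = phi(3036) = 880; group ≅ (Z/3036Z)^* ≅ Z/2Z × Z/2Z × Z/10Z × Z/22Z

The n-th cyclotomic polynomial Φ_3036(x) is the minimal polynomial of zeta_3036 over Q and has degree phi(3036) = 880. So Q(zeta_3036) is a degree-880 Galois extension with Galois group (Z/3036Z)^*. By CRT, (Z/3036Z)^* ≅ (Z/4Z)^* × (Z/3Z)^* × (Z/11Z)^* × (Z/23Z)^*. Each prime-power unit group is (Z/4Z)^* ≅ Z/2Z; (Z/3Z)^* ≅ Z/2Z; (Z/11Z)^* ≅ Z/10Z; (Z/23Z)^* ≅ Z/22Z. Hence Gal(Q(zeta_3036)/Q) ≅ Z/2Z × Z/2Z × Z/10Z × Z/22Z.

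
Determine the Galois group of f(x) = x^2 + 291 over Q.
Gal(K/Q) = Z/2Z (cyclic of order 2)

x^2 + 291 is irreducible over Q since -291 is not a rational square. The splitting field Q(sqrt(-291)) has degree 2 over Q, and its unique nontrivial automorphism is sqrt(-291) ↦ -sqrt(-291). Hence Gal(Q(sqrt(-291))/Q) = Z/2Z.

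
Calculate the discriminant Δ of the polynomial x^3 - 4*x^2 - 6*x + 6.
Δ = 4596

For x^3 + a x^2 + b x + c the discriminant is Δ = 18 a b c - 4 a^3 c + a^2 b^2 - 4 b^3 - 27 c^2.
Plug a = -4, b = -6, c = 6:
  18*(-4)*(-6)*(6) - 4*(-4)^3*(6) + (-4)^2*(-6)^2 - 4*(-6)^3 - 27*(6)^2
  = 2592 + (1536) + 576 + (864) + (-972)
  = 4596.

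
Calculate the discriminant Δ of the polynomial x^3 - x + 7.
Δ = -1319

For a depressed cubic x^3 + p x + q the discriminant is Δ = -4 p^3 - 27 q^2 = -4*(-1)^3 - 27*(7)^2 = 4 - 1323 = -1319.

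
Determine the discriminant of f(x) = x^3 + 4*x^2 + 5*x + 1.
Δ = -23

For x^3 + a x^2 + b x + c the discriminant is Δ = 18 a b c - 4 a^3 c + a^2 b^2 - 4 b^3 - 27 c^2.
Plug a = 4, b = 5, c = 1:
  18*(4)*(5)*(1) - 4*(4)^3*(1) + (4)^2*(5)^2 - 4*(5)^3 - 27*(1)^2
  = 360 + (-256) + 400 + (-500) + (-27)
  = -23.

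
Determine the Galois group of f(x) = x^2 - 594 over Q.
Gal(K/Q) = Z/2Z (cyclic of order 2)

x^2 - 594 is irreducible over Q since 594 is not a rational square. The splitting field Q(sqrt(594)) has degree 2 over Q, and its unique nontrivial automorphism is sqrt(594) ↦ -sqrt(594). Hence Gal(Q(sqrt(594))/Q) = Z/2Z.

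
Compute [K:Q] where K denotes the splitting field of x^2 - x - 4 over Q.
[K:Q] = 2

The discriminant of x^2 + (-1)*x + (-4) is b^2 - 4c = 1 - (-16) = 17. Since 17 is not a perfect square in Q, the polynomial is irreducible over Q. Its two roots generate a degree-2 extension, so [K:Q] = 2.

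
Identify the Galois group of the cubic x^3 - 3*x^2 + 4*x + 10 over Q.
Gal(K/Q) = S_3 (symmetric group of order 6)

Compute the discriminant of x^3 + (-3)*x^2 + (4)*x + (10): Δ = -3892. Since Δ is not a rational square, the Galois group is not contained in A_3; it must be the full S_3 (irreducibility of the cubic rules out anything smaller).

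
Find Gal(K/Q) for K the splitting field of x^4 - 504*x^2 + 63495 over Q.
Gal(K/Q) = V_4 (Klein four-group, Z/2Z × Z/2Z)

f factors as (x^2 - 249)(x^2 - 255), so the splitting field is K = Q(sqrt(249), sqrt(255)). The elements 249, 255, 63495 are all non-squares in Q, so sqrt(249) and sqrt(255) generate independent quadratic extensions. Thus [K:Q] = 4 and Gal(K/Q) is generated by the two order-2 automorphisms sqrt(249) ↦ -sqrt(249) and sqrt(255) ↦ -sqrt(255), giving V_4.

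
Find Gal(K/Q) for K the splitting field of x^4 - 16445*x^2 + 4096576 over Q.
Gal(K/Q) = Z/2Z (cyclic of order 2)

f factors as (x^2 - 16192)(x^2 - 253), so the splitting field is K = Q(sqrt(16192), sqrt(253)). The squarefree part of 16192 is 253 and the squarefree part of 253 is also 253, so sqrt(16192) and sqrt(253) are both rational multiples of sqrt(253). Hence Q(sqrt(16192)) = Q(sqrt(253)) = Q(sqrt(253)), and the splitting field collapses to a single degree-2 extension with Galois group Z/2Z.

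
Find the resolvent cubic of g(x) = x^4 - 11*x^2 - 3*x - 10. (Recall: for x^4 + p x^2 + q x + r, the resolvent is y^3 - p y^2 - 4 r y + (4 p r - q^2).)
h(y) = y^3 + 11*y^2 + 40*y + 431

Identify coefficients: p = -11, q = -3, r = -10.
Plug into h(y) = y^3 - p y^2 - 4 r y + (4 p r - q^2):
  h(y) = y^3 - (-11) y^2 - 4*(-10) y + (4*(-11)*(-10) - (-3)^2)
       = y^3 + (11) y^2 + (40) y + (431).
Simplifying: h(y) = y^3 + 11*y^2 + 40*y + 431.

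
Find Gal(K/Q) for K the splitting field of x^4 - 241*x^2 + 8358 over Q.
Gal(K/Q) = V_4 (Klein four-group, Z/2Z × Z/2Z)

f factors as (x^2 - 199)(x^2 - 42), so the splitting field is K = Q(sqrt(199), sqrt(42)). The elements 199, 42, 8358 are all non-squares in Q, so sqrt(199) and sqrt(42) generate independent quadratic extensions. Thus [K:Q] = 4 and Gal(K/Q) is generated by the two order-2 automorphisms sqrt(199) ↦ -sqrt(199) and sqrt(42) ↦ -sqrt(42), giving V_4.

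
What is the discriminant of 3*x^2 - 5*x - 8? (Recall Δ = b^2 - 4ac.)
Δ = 121

For a quadratic a x^2 + b x + c the discriminant is Δ = b^2 - 4ac = (-5)^2 - 4*(3)*(-8) = 25 - (-96) = 121.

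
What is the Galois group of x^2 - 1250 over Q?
Gal(K/Q) = Z/2Z (cyclic of order 2)

x^2 - 1250 is irreducible over Q since 1250 is not a rational square. The splitting field Q(sqrt(1250)) has degree 2 over Q, and its unique nontrivial automorphism is sqrt(1250) ↦ -sqrt(1250). Hence Gal(Q(sqrt(1250))/Q) = Z/2Z.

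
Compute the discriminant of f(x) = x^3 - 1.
Δ = -27

For a depressed cubic x^3 + p x + q the discriminant is Δ = -4 p^3 - 27 q^2 = -4*(0)^3 - 27*(-1)^2 = 0 - 27 = -27.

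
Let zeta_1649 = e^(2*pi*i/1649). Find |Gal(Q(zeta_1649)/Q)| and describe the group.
|Gal(Q(zeta_1649)/Q)| = phi(1649) = 1536; group ≅ (Z/1649Z)^* ≅ Z/16Z × Z/96Z

The n-th cyclotomic polynomial Φ_1649(x) is the minimal polynomial of zeta_1649 over Q and has degree phi(1649) = 1536. So Q(zeta_1649) is a degree-1536 Galois extension with Galois group (Z/1649Z)^*. By CRT, (Z/1649Z)^* ≅ (Z/17Z)^* × (Z/97Z)^*. Each prime-power unit group is (Z/17Z)^* ≅ Z/16Z; (Z/97Z)^* ≅ Z/96Z. Hence Gal(Q(zeta_1649)/Q) ≅ Z/16Z × Z/96Z.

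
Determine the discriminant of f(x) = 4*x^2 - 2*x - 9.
Δ = 148

For a quadratic a x^2 + b x + c the discriminant is Δ = b^2 - 4ac = (-2)^2 - 4*(4)*(-9) = 4 - (-144) = 148.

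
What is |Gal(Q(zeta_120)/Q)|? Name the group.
|Gal(Q(zeta_120)/Q)| = phi(120) = 32; group ≅ (Z/120Z)^* ≅ Z/2Z × Z/2Z × Z/2Z × Z/4Z

The n-th cyclotomic polynomial Φ_120(x) is the minimal polynomial of zeta_120 over Q and has degree phi(120) = 32. So Q(zeta_120) is a degree-32 Galois extension with Galois group (Z/120Z)^*. By CRT, (Z/120Z)^* ≅ (Z/8Z)^* × (Z/3Z)^* × (Z/5Z)^*. Each prime-power unit group is (Z/8Z)^* ≅ Z/2Z × Z/2Z; (Z/3Z)^* ≅ Z/2Z; (Z/5Z)^* ≅ Z/4Z. Hence Gal(Q(zeta_120)/Q) ≅ Z/2Z × Z/2Z × Z/2Z × Z/4Z.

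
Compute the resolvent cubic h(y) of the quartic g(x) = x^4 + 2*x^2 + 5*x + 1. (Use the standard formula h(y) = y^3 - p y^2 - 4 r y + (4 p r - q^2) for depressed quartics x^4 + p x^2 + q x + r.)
h(y) = y^3 - 2*y^2 - 4*y - 17

Identify coefficients: p = 2, q = 5, r = 1.
Plug into h(y) = y^3 - p y^2 - 4 r y + (4 p r - q^2):
  h(y) = y^3 - (2) y^2 - 4*(1) y + (4*(2)*(1) - (5)^2)
       = y^3 + (-2) y^2 + (-4) y + (-17).
Simplifying: h(y) = y^3 - 2*y^2 - 4*y - 17.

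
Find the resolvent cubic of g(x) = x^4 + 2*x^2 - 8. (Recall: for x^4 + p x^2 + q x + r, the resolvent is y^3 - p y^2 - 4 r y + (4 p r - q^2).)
h(y) = y^3 - 2*y^2 + 32*y - 64

Identify coefficients: p = 2, q = 0, r = -8.
Plug into h(y) = y^3 - p y^2 - 4 r y + (4 p r - q^2):
  h(y) = y^3 - (2) y^2 - 4*(-8) y + (4*(2)*(-8) - (0)^2)
       = y^3 + (-2) y^2 + (32) y + (-64).
Simplifying: h(y) = y^3 - 2*y^2 + 32*y - 64.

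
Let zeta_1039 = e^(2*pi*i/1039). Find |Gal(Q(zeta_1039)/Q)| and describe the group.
|Gal(Q(zeta_1039)/Q)| = phi(1039) = 1038; group ≅ (Z/1039Z)^* ≅ Z/1038Z

The n-th cyclotomic polynomial Φ_1039(x) is the minimal polynomial of zeta_1039 over Q and has degree phi(1039) = 1038. So Q(zeta_1039) is a degree-1038 Galois extension with Galois group (Z/1039Z)^*. (Z/1039Z)^* is cyclic since 1039 is an odd prime power (or 4). Hence Gal(Q(zeta_1039)/Q) ≅ Z/1038Z.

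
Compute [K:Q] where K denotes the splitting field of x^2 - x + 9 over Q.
[K:Q] = 2

The discriminant of x^2 + (-1)*x + (9) is b^2 - 4c = 1 - (36) = -35. Since -35 is not a perfect square in Q, the polynomial is irreducible over Q. Its two roots generate a degree-2 extension, so [K:Q] = 2.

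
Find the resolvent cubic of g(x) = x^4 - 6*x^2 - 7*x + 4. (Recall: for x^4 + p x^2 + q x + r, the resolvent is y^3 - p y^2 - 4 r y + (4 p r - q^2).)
h(y) = y^3 + 6*y^2 - 16*y - 145

Identify coefficients: p = -6, q = -7, r = 4.
Plug into h(y) = y^3 - p y^2 - 4 r y + (4 p r - q^2):
  h(y) = y^3 - (-6) y^2 - 4*(4) y + (4*(-6)*(4) - (-7)^2)
       = y^3 + (6) y^2 + (-16) y + (-145).
Simplifying: h(y) = y^3 + 6*y^2 - 16*y - 145.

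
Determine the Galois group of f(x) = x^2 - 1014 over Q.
Gal(K/Q) = Z/2Z (cyclic of order 2)

x^2 - 1014 is irreducible over Q since 1014 is not a rational square. The splitting field Q(sqrt(1014)) has degree 2 over Q, and its unique nontrivial automorphism is sqrt(1014) ↦ -sqrt(1014). Hence Gal(Q(sqrt(1014))/Q) = Z/2Z.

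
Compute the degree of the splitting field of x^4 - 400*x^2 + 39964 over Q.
[K:Q] = 4

f factors as (x^2 - 194)(x^2 - 206); the splitting field is K = Q(sqrt(194), sqrt(206)). Since 194, 206, and 39964 are all non-squares in Q, the three subfields Q(sqrt(194)), Q(sqrt(206)), Q(sqrt(39964)) are distinct degree-2 extensions, so [K:Q] = 4 (Klein four Galois group).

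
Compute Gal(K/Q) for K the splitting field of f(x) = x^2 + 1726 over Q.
Gal(K/Q) = Z/2Z (cyclic of order 2)

x^2 + 1726 is irreducible over Q since -1726 is not a rational square. The splitting field Q(sqrt(-1726)) has degree 2 over Q, and its unique nontrivial automorphism is sqrt(-1726) ↦ -sqrt(-1726). Hence Gal(Q(sqrt(-1726))/Q) = Z/2Z.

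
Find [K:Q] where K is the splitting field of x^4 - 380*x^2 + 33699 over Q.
[K:Q] = 4

f factors as (x^2 - 141)(x^2 - 239); the splitting field is K = Q(sqrt(141), sqrt(239)). Since 141, 239, and 33699 are all non-squares in Q, the three subfields Q(sqrt(141)), Q(sqrt(239)), Q(sqrt(33699)) are distinct degree-2 extensions, so [K:Q] = 4 (Klein four Galois group).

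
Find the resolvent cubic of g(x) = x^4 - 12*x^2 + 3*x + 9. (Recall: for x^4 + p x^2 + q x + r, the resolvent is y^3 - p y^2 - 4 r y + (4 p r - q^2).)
h(y) = y^3 + 12*y^2 - 36*y - 441

Identify coefficients: p = -12, q = 3, r = 9.
Plug into h(y) = y^3 - p y^2 - 4 r y + (4 p r - q^2):
  h(y) = y^3 - (-12) y^2 - 4*(9) y + (4*(-12)*(9) - (3)^2)
       = y^3 + (12) y^2 + (-36) y + (-441).
Simplifying: h(y) = y^3 + 12*y^2 - 36*y - 441.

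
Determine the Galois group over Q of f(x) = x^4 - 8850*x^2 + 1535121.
Gal(K/Q) = Z/2Z (cyclic of order 2)

f factors as (x^2 - 177)(x^2 - 8673), so the splitting field is K = Q(sqrt(177), sqrt(8673)). The squarefree part of 177 is 177 and the squarefree part of 8673 is also 177, so sqrt(177) and sqrt(8673) are both rational multiples of sqrt(177). Hence Q(sqrt(177)) = Q(sqrt(8673)) = Q(sqrt(177)), and the splitting field collapses to a single degree-2 extension with Galois group Z/2Z.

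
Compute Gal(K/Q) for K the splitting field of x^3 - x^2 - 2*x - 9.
Gal(K/Q) = S_3 (symmetric group of order 6)

Compute the discriminant of x^3 + (-1)*x^2 + (-2)*x + (-9): Δ = -2511. Since Δ is not a rational square, the Galois group is not contained in A_3; it must be the full S_3 (irreducibility of the cubic rules out anything smaller).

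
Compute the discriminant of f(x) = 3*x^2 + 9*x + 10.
Δ = -39

For a quadratic a x^2 + b x + c the discriminant is Δ = b^2 - 4ac = (9)^2 - 4*(3)*(10) = 81 - (120) = -39.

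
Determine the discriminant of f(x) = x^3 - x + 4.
Δ = -428

For a depressed cubic x^3 + p x + q the discriminant is Δ = -4 p^3 - 27 q^2 = -4*(-1)^3 - 27*(4)^2 = 4 - 432 = -428.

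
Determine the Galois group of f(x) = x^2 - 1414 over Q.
Gal(K/Q) = Z/2Z (cyclic of order 2)

x^2 - 1414 is irreducible over Q since 1414 is not a rational square. The splitting field Q(sqrt(1414)) has degree 2 over Q, and its unique nontrivial automorphism is sqrt(1414) ↦ -sqrt(1414). Hence Gal(Q(sqrt(1414))/Q) = Z/2Z.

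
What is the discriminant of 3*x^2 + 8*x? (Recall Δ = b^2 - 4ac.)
Δ = 64

For a quadratic a x^2 + b x + c the discriminant is Δ = b^2 - 4ac = (8)^2 - 4*(3)*(0) = 64 - (0) = 64.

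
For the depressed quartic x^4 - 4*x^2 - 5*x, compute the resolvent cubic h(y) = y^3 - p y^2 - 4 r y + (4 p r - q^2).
h(y) = y^3 + 4*y^2 - 25

Identify coefficients: p = -4, q = -5, r = 0.
Plug into h(y) = y^3 - p y^2 - 4 r y + (4 p r - q^2):
  h(y) = y^3 - (-4) y^2 - 4*(0) y + (4*(-4)*(0) - (-5)^2)
       = y^3 + (4) y^2 + (0) y + (-25).
Simplifying: h(y) = y^3 + 4*y^2 - 25.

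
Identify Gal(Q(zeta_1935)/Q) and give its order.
|Gal(Q(zeta_1935)/Q)| = phi(1935) = 1008; group ≅ (Z/1935Z)^* ≅ Z/4Z × Z/6Z × Z/42Z

The n-th cyclotomic polynomial Φ_1935(x) is the minimal polynomial of zeta_1935 over Q and has degree phi(1935) = 1008. So Q(zeta_1935) is a degree-1008 Galois extension with Galois group (Z/1935Z)^*. By CRT, (Z/1935Z)^* ≅ (Z/9Z)^* × (Z/5Z)^* × (Z/43Z)^*. Each prime-power unit group is (Z/9Z)^* ≅ Z/6Z; (Z/5Z)^* ≅ Z/4Z; (Z/43Z)^* ≅ Z/42Z. Hence Gal(Q(zeta_1935)/Q) ≅ Z/4Z × Z/6Z × Z/42Z.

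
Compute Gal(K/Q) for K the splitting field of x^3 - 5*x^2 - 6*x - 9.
Gal(K/Q) = S_3 (symmetric group of order 6)

Compute the discriminant of x^3 + (-5)*x^2 + (-6)*x + (-9): Δ = -9783. Since Δ is not a rational square, the Galois group is not contained in A_3; it must be the full S_3 (irreducibility of the cubic rules out anything smaller).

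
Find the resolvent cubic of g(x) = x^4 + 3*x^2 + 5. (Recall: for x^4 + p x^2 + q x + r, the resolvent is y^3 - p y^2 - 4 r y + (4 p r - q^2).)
h(y) = y^3 - 3*y^2 - 20*y + 60

Identify coefficients: p = 3, q = 0, r = 5.
Plug into h(y) = y^3 - p y^2 - 4 r y + (4 p r - q^2):
  h(y) = y^3 - (3) y^2 - 4*(5) y + (4*(3)*(5) - (0)^2)
       = y^3 + (-3) y^2 + (-20) y + (60).
Simplifying: h(y) = y^3 - 3*y^2 - 20*y + 60.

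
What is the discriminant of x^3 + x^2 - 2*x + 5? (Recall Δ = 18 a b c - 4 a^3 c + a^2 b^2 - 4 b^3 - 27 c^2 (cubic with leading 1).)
Δ = -839

For x^3 + a x^2 + b x + c the discriminant is Δ = 18 a b c - 4 a^3 c + a^2 b^2 - 4 b^3 - 27 c^2.
Plug a = 1, b = -2, c = 5:
  18*(1)*(-2)*(5) - 4*(1)^3*(5) + (1)^2*(-2)^2 - 4*(-2)^3 - 27*(5)^2
  = -180 + (-20) + 4 + (32) + (-675)
  = -839.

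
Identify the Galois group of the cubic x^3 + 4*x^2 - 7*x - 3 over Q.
Gal(K/Q) = S_3 (symmetric group of order 6)

Compute the discriminant of x^3 + (4)*x^2 + (-7)*x + (-3): Δ = 4193. Since Δ is not a rational square, the Galois group is not contained in A_3; it must be the full S_3 (irreducibility of the cubic rules out anything smaller).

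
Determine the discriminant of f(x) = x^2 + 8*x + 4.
Δ = 48

For a quadratic a x^2 + b x + c the discriminant is Δ = b^2 - 4ac = (8)^2 - 4*(1)*(4) = 64 - (16) = 48.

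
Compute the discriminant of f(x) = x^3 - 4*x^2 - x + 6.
Δ = 1016

For x^3 + a x^2 + b x + c the discriminant is Δ = 18 a b c - 4 a^3 c + a^2 b^2 - 4 b^3 - 27 c^2.
Plug a = -4, b = -1, c = 6:
  18*(-4)*(-1)*(6) - 4*(-4)^3*(6) + (-4)^2*(-1)^2 - 4*(-1)^3 - 27*(6)^2
  = 432 + (1536) + 16 + (4) + (-972)
  = 1016.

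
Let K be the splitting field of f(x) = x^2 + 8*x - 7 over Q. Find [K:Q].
[K:Q] = 2

The discriminant of x^2 + (8)*x + (-7) is b^2 - 4c = 64 - (-28) = 92. Since 92 is not a perfect square in Q, the polynomial is irreducible over Q. Its two roots generate a degree-2 extension, so [K:Q] = 2.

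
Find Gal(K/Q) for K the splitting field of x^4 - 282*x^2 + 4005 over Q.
Gal(K/Q) = V_4 (Klein four-group, Z/2Z × Z/2Z)

f factors as (x^2 - 267)(x^2 - 15), so the splitting field is K = Q(sqrt(267), sqrt(15)). The elements 267, 15, 4005 are all non-squares in Q, so sqrt(267) and sqrt(15) generate independent quadratic extensions. Thus [K:Q] = 4 and Gal(K/Q) is generated by the two order-2 automorphisms sqrt(267) ↦ -sqrt(267) and sqrt(15) ↦ -sqrt(15), giving V_4.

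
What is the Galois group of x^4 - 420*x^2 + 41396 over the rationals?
Gal(K/Q) = V_4 (Klein four-group, Z/2Z × Z/2Z)

f factors as (x^2 - 158)(x^2 - 262), so the splitting field is K = Q(sqrt(158), sqrt(262)). The elements 158, 262, 41396 are all non-squares in Q, so sqrt(158) and sqrt(262) generate independent quadratic extensions. Thus [K:Q] = 4 and Gal(K/Q) is generated by the two order-2 automorphisms sqrt(158) ↦ -sqrt(158) and sqrt(262) ↦ -sqrt(262), giving V_4.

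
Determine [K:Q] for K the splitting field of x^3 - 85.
[K:Q] = 6

x^3 - 85 has one real root r = 85^(1/3) and two complex roots r*zeta_3, r*zeta_3^2 where zeta_3 = e^(2*pi*i/3). The splitting field is Q(r, zeta_3). [Q(r):Q] = 3 and [Q(zeta_3):Q] = 2 with gcd = 1, so [Q(r, zeta_3):Q] = 3 * 2 = 6.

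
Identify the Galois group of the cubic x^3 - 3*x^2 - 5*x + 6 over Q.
Gal(K/Q) = S_3 (symmetric group of order 6)

Compute the discriminant of x^3 + (-3)*x^2 + (-5)*x + (6): Δ = 2021. Since Δ is not a rational square, the Galois group is not contained in A_3; it must be the full S_3 (irreducibility of the cubic rules out anything smaller).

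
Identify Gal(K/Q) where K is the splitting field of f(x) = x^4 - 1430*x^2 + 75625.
Gal(K/Q) = Z/2Z (cyclic of order 2)

f factors as (x^2 - 1375)(x^2 - 55), so the splitting field is K = Q(sqrt(1375), sqrt(55)). The squarefree part of 1375 is 55 and the squarefree part of 55 is also 55, so sqrt(1375) and sqrt(55) are both rational multiples of sqrt(55). Hence Q(sqrt(1375)) = Q(sqrt(55)) = Q(sqrt(55)), and the splitting field collapses to a single degree-2 extension with Galois group Z/2Z.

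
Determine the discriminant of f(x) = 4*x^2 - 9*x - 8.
Δ = 209

For a quadratic a x^2 + b x + c the discriminant is Δ = b^2 - 4ac = (-9)^2 - 4*(4)*(-8) = 81 - (-128) = 209.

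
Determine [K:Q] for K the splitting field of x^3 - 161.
[K:Q] = 6

x^3 - 161 has one real root r = 161^(1/3) and two complex roots r*zeta_3, r*zeta_3^2 where zeta_3 = e^(2*pi*i/3). The splitting field is Q(r, zeta_3). [Q(r):Q] = 3 and [Q(zeta_3):Q] = 2 with gcd = 1, so [Q(r, zeta_3):Q] = 3 * 2 = 6.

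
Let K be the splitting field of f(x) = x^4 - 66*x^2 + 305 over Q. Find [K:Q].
[K:Q] = 4

f factors as (x^2 - 61)(x^2 - 5); the splitting field is K = Q(sqrt(61), sqrt(5)). Since 61, 5, and 305 are all non-squares in Q, the three subfields Q(sqrt(61)), Q(sqrt(5)), Q(sqrt(305)) are distinct degree-2 extensions, so [K:Q] = 4 (Klein four Galois group).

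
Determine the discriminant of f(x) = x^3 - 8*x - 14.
Δ = -3244

For a depressed cubic x^3 + p x + q the discriminant is Δ = -4 p^3 - 27 q^2 = -4*(-8)^3 - 27*(-14)^2 = 2048 - 5292 = -3244.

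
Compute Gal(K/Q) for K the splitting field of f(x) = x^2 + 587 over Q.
Gal(K/Q) = Z/2Z (cyclic of order 2)

x^2 + 587 is irreducible over Q since -587 is not a rational square. The splitting field Q(sqrt(-587)) has degree 2 over Q, and its unique nontrivial automorphism is sqrt(-587) ↦ -sqrt(-587). Hence Gal(Q(sqrt(-587))/Q) = Z/2Z.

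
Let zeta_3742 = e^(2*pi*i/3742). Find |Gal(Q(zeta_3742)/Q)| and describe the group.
|Gal(Q(zeta_3742)/Q)| = phi(3742) = 1870; group ≅ (Z/3742Z)^* ≅ Z/1870Z

The n-th cyclotomic polynomial Φ_3742(x) is the minimal polynomial of zeta_3742 over Q and has degree phi(3742) = 1870. So Q(zeta_3742) is a degree-1870 Galois extension with Galois group (Z/3742Z)^*. By CRT, (Z/3742Z)^* ≅ (Z/2Z)^* × (Z/1871Z)^*. Each prime-power unit group is (Z/2Z)^* ≅ trivial group (order 1); (Z/1871Z)^* ≅ Z/1870Z. Hence Gal(Q(zeta_3742)/Q) ≅ Z/1870Z.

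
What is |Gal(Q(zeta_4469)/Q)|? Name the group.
|Gal(Q(zeta_4469)/Q)| = phi(4469) = 4320; group ≅ (Z/4469Z)^* ≅ Z/40Z × Z/108Z

The n-th cyclotomic polynomial Φ_4469(x) is the minimal polynomial of zeta_4469 over Q and has degree phi(4469) = 4320. So Q(zeta_4469) is a degree-4320 Galois extension with Galois group (Z/4469Z)^*. By CRT, (Z/4469Z)^* ≅ (Z/41Z)^* × (Z/109Z)^*. Each prime-power unit group is (Z/41Z)^* ≅ Z/40Z; (Z/109Z)^* ≅ Z/108Z. Hence Gal(Q(zeta_4469)/Q) ≅ Z/40Z × Z/108Z.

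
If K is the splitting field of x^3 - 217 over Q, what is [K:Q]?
[K:Q] = 6

x^3 - 217 has one real root r = 217^(1/3) and two complex roots r*zeta_3, r*zeta_3^2 where zeta_3 = e^(2*pi*i/3). The splitting field is Q(r, zeta_3). [Q(r):Q] = 3 and [Q(zeta_3):Q] = 2 with gcd = 1, so [Q(r, zeta_3):Q] = 3 * 2 = 6.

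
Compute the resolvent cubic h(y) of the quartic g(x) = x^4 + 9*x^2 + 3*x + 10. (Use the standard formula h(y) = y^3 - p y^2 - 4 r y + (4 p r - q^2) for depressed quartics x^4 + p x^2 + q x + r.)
h(y) = y^3 - 9*y^2 - 40*y + 351

Identify coefficients: p = 9, q = 3, r = 10.
Plug into h(y) = y^3 - p y^2 - 4 r y + (4 p r - q^2):
  h(y) = y^3 - (9) y^2 - 4*(10) y + (4*(9)*(10) - (3)^2)
       = y^3 + (-9) y^2 + (-40) y + (351).
Simplifying: h(y) = y^3 - 9*y^2 - 40*y + 351.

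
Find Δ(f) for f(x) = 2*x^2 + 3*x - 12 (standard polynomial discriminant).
Δ = 105

For a quadratic a x^2 + b x + c the discriminant is Δ = b^2 - 4ac = (3)^2 - 4*(2)*(-12) = 9 - (-96) = 105.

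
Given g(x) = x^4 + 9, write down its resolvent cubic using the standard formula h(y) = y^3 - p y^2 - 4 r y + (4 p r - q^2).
h(y) = y^3 - 36*y

Identify coefficients: p = 0, q = 0, r = 9.
Plug into h(y) = y^3 - p y^2 - 4 r y + (4 p r - q^2):
  h(y) = y^3 - (0) y^2 - 4*(9) y + (4*(0)*(9) - (0)^2)
       = y^3 + (0) y^2 + (-36) y + (0).
Simplifying: h(y) = y^3 - 36*y.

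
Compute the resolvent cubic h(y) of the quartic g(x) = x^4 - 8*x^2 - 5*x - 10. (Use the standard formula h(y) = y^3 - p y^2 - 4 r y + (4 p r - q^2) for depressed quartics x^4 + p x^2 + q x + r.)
h(y) = y^3 + 8*y^2 + 40*y + 295

Identify coefficients: p = -8, q = -5, r = -10.
Plug into h(y) = y^3 - p y^2 - 4 r y + (4 p r - q^2):
  h(y) = y^3 - (-8) y^2 - 4*(-10) y + (4*(-8)*(-10) - (-5)^2)
       = y^3 + (8) y^2 + (40) y + (295).
Simplifying: h(y) = y^3 + 8*y^2 + 40*y + 295.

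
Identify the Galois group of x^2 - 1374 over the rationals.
Gal(K/Q) = Z/2Z (cyclic of order 2)

x^2 - 1374 is irreducible over Q since 1374 is not a rational square. The splitting field Q(sqrt(1374)) has degree 2 over Q, and its unique nontrivial automorphism is sqrt(1374) ↦ -sqrt(1374). Hence Gal(Q(sqrt(1374))/Q) = Z/2Z.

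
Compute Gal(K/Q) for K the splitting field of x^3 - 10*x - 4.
Gal(K/Q) = S_3 (symmetric group of order 6)

Compute the discriminant of x^3 + (0)*x^2 + (-10)*x + (-4): Δ = 3568. Since Δ is not a rational square, the Galois group is not contained in A_3; it must be the full S_3 (irreducibility of the cubic rules out anything smaller).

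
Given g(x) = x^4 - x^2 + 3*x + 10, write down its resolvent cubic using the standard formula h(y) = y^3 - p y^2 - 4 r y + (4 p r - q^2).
h(y) = y^3 + y^2 - 40*y - 49

Identify coefficients: p = -1, q = 3, r = 10.
Plug into h(y) = y^3 - p y^2 - 4 r y + (4 p r - q^2):
  h(y) = y^3 - (-1) y^2 - 4*(10) y + (4*(-1)*(10) - (3)^2)
       = y^3 + (1) y^2 + (-40) y + (-49).
Simplifying: h(y) = y^3 + y^2 - 40*y - 49.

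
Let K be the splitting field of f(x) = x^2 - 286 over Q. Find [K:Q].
[K:Q] = 2

The polynomial x^2 - 286 is irreducible over Q since 286 is not a perfect square. Its splitting field is Q(sqrt(286)), which has degree 2 over Q.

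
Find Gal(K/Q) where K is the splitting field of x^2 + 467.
Gal(K/Q) = Z/2Z (cyclic of order 2)

x^2 + 467 is irreducible over Q since -467 is not a rational square. The splitting field Q(sqrt(-467)) has degree 2 over Q, and its unique nontrivial automorphism is sqrt(-467) ↦ -sqrt(-467). Hence Gal(Q(sqrt(-467))/Q) = Z/2Z.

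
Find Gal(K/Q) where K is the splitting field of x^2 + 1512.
Gal(K/Q) = Z/2Z (cyclic of order 2)

x^2 + 1512 is irreducible over Q since -1512 is not a rational square. The splitting field Q(sqrt(-1512)) has degree 2 over Q, and its unique nontrivial automorphism is sqrt(-1512) ↦ -sqrt(-1512). Hence Gal(Q(sqrt(-1512))/Q) = Z/2Z.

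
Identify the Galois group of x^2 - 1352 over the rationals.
Gal(K/Q) = Z/2Z (cyclic of order 2)

x^2 - 1352 is irreducible over Q since 1352 is not a rational square. The splitting field Q(sqrt(1352)) has degree 2 over Q, and its unique nontrivial automorphism is sqrt(1352) ↦ -sqrt(1352). Hence Gal(Q(sqrt(1352))/Q) = Z/2Z.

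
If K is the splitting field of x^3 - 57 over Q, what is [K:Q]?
[K:Q] = 6

x^3 - 57 has one real root r = 57^(1/3) and two complex roots r*zeta_3, r*zeta_3^2 where zeta_3 = e^(2*pi*i/3). The splitting field is Q(r, zeta_3). [Q(r):Q] = 3 and [Q(zeta_3):Q] = 2 with gcd = 1, so [Q(r, zeta_3):Q] = 3 * 2 = 6.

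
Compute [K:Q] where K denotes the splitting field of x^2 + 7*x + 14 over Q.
[K:Q] = 2

The discriminant of x^2 + (7)*x + (14) is b^2 - 4c = 49 - (56) = -7. Since -7 is not a perfect square in Q, the polynomial is irreducible over Q. Its two roots generate a degree-2 extension, so [K:Q] = 2.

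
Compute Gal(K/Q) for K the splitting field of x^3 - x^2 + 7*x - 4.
Gal(K/Q) = S_3 (symmetric group of order 6)

Compute the discriminant of x^3 + (-1)*x^2 + (7)*x + (-4): Δ = -1267. Since Δ is not a rational square, the Galois group is not contained in A_3; it must be the full S_3 (irreducibility of the cubic rules out anything smaller).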